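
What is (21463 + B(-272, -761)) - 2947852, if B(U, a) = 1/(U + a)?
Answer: -3022959838/1033 ≈ -2.9264e+6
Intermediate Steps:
(21463 + B(-272, -761)) - 2947852 = (21463 + 1/(-272 - 761)) - 2947852 = (21463 + 1/(-1033)) - 2947852 = (21463 - 1/1033) - 2947852 = 22171278/1033 - 2947852 = -3022959838/1033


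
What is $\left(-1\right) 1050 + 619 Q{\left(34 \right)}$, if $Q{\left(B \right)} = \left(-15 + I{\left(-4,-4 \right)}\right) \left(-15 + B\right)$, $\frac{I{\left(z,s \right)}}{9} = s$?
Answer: $-600861$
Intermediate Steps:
$I{\left(z,s \right)} = 9 s$
$Q{\left(B \right)} = 765 - 51 B$ ($Q{\left(B \right)} = \left(-15 + 9 \left(-4\right)\right) \left(-15 + B\right) = \left(-15 - 36\right) \left(-15 + B\right) = - 51 \left(-15 + B\right) = 765 - 51 B$)
$\left(-1\right) 1050 + 619 Q{\left(34 \right)} = \left(-1\right) 1050 + 619 \left(765 - 1734\right) = -1050 + 619 \left(765 - 1734\right) = -1050 + 619 \left(-969\right) = -1050 - 599811 = -600861$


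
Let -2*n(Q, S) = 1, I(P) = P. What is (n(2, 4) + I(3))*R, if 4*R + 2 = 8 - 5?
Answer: 5/8 ≈ 0.62500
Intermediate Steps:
n(Q, S) = -1/2 (n(Q, S) = -1/2*1 = -1/2)
R = 1/4 (R = -1/2 + (8 - 5)/4 = -1/2 + (1/4)*3 = -1/2 + 3/4 = 1/4 ≈ 0.25000)
(n(2, 4) + I(3))*R = (-1/2 + 3)*(1/4) = (5/2)*(1/4) = 5/8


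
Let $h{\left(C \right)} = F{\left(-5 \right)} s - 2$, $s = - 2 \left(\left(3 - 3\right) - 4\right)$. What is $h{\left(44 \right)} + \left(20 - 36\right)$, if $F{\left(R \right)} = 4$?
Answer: $14$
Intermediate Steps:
$s = 8$ ($s = - 2 \left(\left(3 - 3\right) - 4\right) = - 2 \left(0 - 4\right) = \left(-2\right) \left(-4\right) = 8$)
$h{\left(C \right)} = 30$ ($h{\left(C \right)} = 4 \cdot 8 - 2 = 32 - 2 = 30$)
$h{\left(44 \right)} + \left(20 - 36\right) = 30 + \left(20 - 36\right) = 30 - 16 = 14$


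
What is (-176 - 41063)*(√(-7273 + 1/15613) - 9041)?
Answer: 372841799 - 82478*I*√443227105581/15613 ≈ 3.7284e+8 - 3.5169e+6*I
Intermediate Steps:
(-176 - 41063)*(√(-7273 + 1/15613) - 9041) = -41239*(√(-7273 + 1/15613) - 9041) = -41239*(√(-113553348/15613) - 9041) = -41239*(2*I*√443227105581/15613 - 9041) = -41239*(-9041 + 2*I*√443227105581/15613) = 372841799 - 82478*I*√443227105581/15613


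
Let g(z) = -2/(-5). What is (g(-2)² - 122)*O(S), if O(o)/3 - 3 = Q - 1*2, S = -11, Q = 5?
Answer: -54828/25 ≈ -2193.1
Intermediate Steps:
g(z) = ⅖ (g(z) = -2*(-⅕) = ⅖)
O(o) = 18 (O(o) = 9 + 3*(5 - 1*2) = 9 + 3*(5 - 2) = 9 + 3*3 = 9 + 9 = 18)
(g(-2)² - 122)*O(S) = ((⅖)² - 122)*18 = (4/25 - 122)*18 = -3046/25*18 = -54828/25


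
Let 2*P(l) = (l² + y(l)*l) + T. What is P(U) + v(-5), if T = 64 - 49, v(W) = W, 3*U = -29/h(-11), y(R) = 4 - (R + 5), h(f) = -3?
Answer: 8/9 ≈ 0.88889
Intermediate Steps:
y(R) = -1 - R (y(R) = 4 - (5 + R) = 4 + (-5 - R) = -1 - R)
U = 29/9 (U = (-29/(-3))/3 = (-29*(-⅓))/3 = (⅓)*(29/3) = 29/9 ≈ 3.2222)
T = 15
P(l) = 15/2 + l²/2 + l*(-1 - l)/2 (P(l) = ((l² + (-1 - l)*l) + 15)/2 = ((l² + l*(-1 - l)) + 15)/2 = (15 + l² + l*(-1 - l))/2 = 15/2 + l²/2 + l*(-1 - l)/2)
P(U) + v(-5) = (15/2 - ½*29/9) - 5 = (15/2 - 29/18) - 5 = 53/9 - 5 = 8/9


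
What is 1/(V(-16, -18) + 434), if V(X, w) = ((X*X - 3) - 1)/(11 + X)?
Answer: 5/1918 ≈ 0.0026069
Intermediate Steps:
V(X, w) = (-4 + X²)/(11 + X) (V(X, w) = ((X² - 3) - 1)/(11 + X) = ((-3 + X²) - 1)/(11 + X) = (-4 + X²)/(11 + X))
1/(V(-16, -18) + 434) = 1/((-4 + (-16)²)/(11 - 16) + 434) = 1/((-4 + 256)/(-5) + 434) = 1/(-⅕*252 + 434) = 1/(-252/5 + 434) = 1/(1918/5) = 5/1918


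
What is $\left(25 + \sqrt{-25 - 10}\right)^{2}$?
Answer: $\left(25 + i \sqrt{35}\right)^{2} \approx 590.0 + 295.8 i$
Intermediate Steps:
$\left(25 + \sqrt{-25 - 10}\right)^{2} = \left(25 + \sqrt{-35}\right)^{2} = \left(25 + i \sqrt{35}\right)^{2}$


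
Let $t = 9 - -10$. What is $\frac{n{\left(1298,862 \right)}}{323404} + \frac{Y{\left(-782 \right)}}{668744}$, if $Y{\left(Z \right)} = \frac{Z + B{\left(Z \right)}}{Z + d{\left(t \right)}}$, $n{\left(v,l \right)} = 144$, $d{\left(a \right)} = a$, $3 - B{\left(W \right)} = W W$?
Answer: $\frac{67874370045}{41254357932872} \approx 0.0016453$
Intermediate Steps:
$B{\left(W \right)} = 3 - W^{2}$ ($B{\left(W \right)} = 3 - W W = 3 - W^{2}$)
$t = 19$ ($t = 9 + 10 = 19$)
$Y{\left(Z \right)} = \frac{3 + Z - Z^{2}}{19 + Z}$ ($Y{\left(Z \right)} = \frac{Z - \left(-3 + Z^{2}\right)}{Z + 19} = \frac{3 + Z - Z^{2}}{19 + Z}$)
$\frac{n{\left(1298,862 \right)}}{323404} + \frac{Y{\left(-782 \right)}}{668744} = \frac{144}{323404} + \frac{\frac{1}{19 - 782} \left(3 - 782 - \left(-782\right)^{2}\right)}{668744} = 144 \cdot \frac{1}{323404} + \frac{3 - 782 - 611524}{-763} \cdot \frac{1}{668744} = \frac{36}{80851} + - \frac{3 - 782 - 611524}{763} \cdot \frac{1}{668744} = \frac{36}{80851} + \left(- \frac{1}{763}\right) \left(-612303\right) \frac{1}{668744} = \frac{36}{80851} + \frac{612303}{763} \cdot \frac{1}{668744} = \frac{36}{80851} + \frac{612303}{510251672} = \frac{67874370045}{41254357932872}$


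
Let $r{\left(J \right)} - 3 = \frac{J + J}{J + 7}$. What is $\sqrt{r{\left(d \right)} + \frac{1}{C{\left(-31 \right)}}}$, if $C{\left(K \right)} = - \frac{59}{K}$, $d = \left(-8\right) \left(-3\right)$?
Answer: $\frac{8 \sqrt{265205}}{1829} \approx 2.2525$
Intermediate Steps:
$d = 24$
$r{\left(J \right)} = 3 + \frac{2 J}{7 + J}$ ($r{\left(J \right)} = 3 + \frac{J + J}{J + 7} = 3 + \frac{2 J}{7 + J}$)
$\sqrt{r{\left(d \right)} + \frac{1}{C{\left(-31 \right)}}} = \sqrt{\frac{21 + 5 \cdot 24}{7 + 24} + \frac{1}{\left(-59\right) \frac{1}{-31}}} = \sqrt{\frac{21 + 120}{31} + \frac{1}{\left(-59\right) \left(- \frac{1}{31}\right)}} = \sqrt{\frac{1}{31} \cdot 141 + \frac{1}{\frac{59}{31}}} = \sqrt{\frac{141}{31} + \frac{31}{59}} = \sqrt{\frac{9280}{1829}} = \frac{8 \sqrt{265205}}{1829}$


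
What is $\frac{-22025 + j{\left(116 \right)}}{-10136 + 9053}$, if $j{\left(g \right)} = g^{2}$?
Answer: $\frac{451}{57} \approx 7.9123$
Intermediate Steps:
$\frac{-22025 + j{\left(116 \right)}}{-10136 + 9053} = \frac{-22025 + 116^{2}}{-10136 + 9053} = \frac{-22025 + 13456}{-1083} = \left(-8569\right) \left(- \frac{1}{1083}\right) = \frac{451}{57}$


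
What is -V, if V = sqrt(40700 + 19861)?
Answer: -3*sqrt(6729) ≈ -246.09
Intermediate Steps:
V = 3*sqrt(6729) (V = sqrt(60561) = 3*sqrt(6729) ≈ 246.09)
-V = -3*sqrt(6729)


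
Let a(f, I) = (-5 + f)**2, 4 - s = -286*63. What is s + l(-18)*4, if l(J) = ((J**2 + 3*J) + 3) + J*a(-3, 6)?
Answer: 14506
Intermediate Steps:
s = 18022 (s = 4 - (-286)*63 = 4 - 1*(-18018) = 4 + 18018 = 18022)
l(J) = 3 + J**2 + 67*J (l(J) = ((J**2 + 3*J) + 3) + J*(-5 - 3)**2 = (3 + J**2 + 3*J) + J*(-8)**2 = (3 + J**2 + 3*J) + J*64 = (3 + J**2 + 3*J) + 64*J = 3 + J**2 + 67*J)
s + l(-18)*4 = 18022 + (3 + (-18)**2 + 67*(-18))*4 = 18022 + (3 + 324 - 1206)*4 = 18022 - 879*4 = 18022 - 3516 = 14506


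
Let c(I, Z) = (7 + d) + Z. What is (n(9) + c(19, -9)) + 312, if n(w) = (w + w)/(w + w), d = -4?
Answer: 307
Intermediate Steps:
c(I, Z) = 3 + Z (c(I, Z) = (7 - 4) + Z = 3 + Z)
n(w) = 1 (n(w) = (2*w)/((2*w)) = (2*w)*(1/(2*w)) = 1)
(n(9) + c(19, -9)) + 312 = (1 + (3 - 9)) + 312 = (1 - 6) + 312 = -5 + 312 = 307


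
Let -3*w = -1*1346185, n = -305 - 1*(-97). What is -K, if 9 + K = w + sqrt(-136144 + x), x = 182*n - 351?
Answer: -1346158/3 - I*sqrt(174351) ≈ -4.4872e+5 - 417.55*I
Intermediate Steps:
n = -208 (n = -305 + 97 = -208)
x = -38207 (x = 182*(-208) - 351 = -37856 - 351 = -38207)
w = 1346185/3 (w = -(-1)*1346185/3 = -1/3*(-1346185) = 1346185/3 ≈ 4.4873e+5)
K = 1346158/3 + I*sqrt(174351) (K = -9 + (1346185/3 + sqrt(-136144 - 38207)) = -9 + (1346185/3 + sqrt(-174351)) = -9 + (1346185/3 + I*sqrt(174351)) = 1346158/3 + I*sqrt(174351) ≈ 4.4872e+5 + 417.55*I)
-K = -(1346158/3 + I*sqrt(174351)) = -1346158/3 - I*sqrt(174351)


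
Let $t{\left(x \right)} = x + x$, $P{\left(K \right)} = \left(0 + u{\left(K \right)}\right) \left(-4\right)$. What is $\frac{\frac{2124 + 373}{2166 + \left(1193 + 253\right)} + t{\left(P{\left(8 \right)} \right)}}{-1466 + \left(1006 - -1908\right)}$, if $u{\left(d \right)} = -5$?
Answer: $\frac{146977}{5230176} \approx 0.028102$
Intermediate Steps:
$P{\left(K \right)} = 20$ ($P{\left(K \right)} = \left(0 - 5\right) \left(-4\right) = \left(-5\right) \left(-4\right) = 20$)
$t{\left(x \right)} = 2 x$
$\frac{\frac{2124 + 373}{2166 + \left(1193 + 253\right)} + t{\left(P{\left(8 \right)} \right)}}{-1466 + \left(1006 - -1908\right)} = \frac{\frac{2124 + 373}{2166 + \left(1193 + 253\right)} + 2 \cdot 20}{-1466 + \left(1006 - -1908\right)} = \frac{\frac{2497}{2166 + 1446} + 40}{-1466 + \left(1006 + 1908\right)} = \frac{\frac{2497}{3612} + 40}{-1466 + 2914} = \frac{2497 \cdot \frac{1}{3612} + 40}{1448} = \left(\frac{2497}{3612} + 40\right) \frac{1}{1448} = \frac{146977}{3612} \cdot \frac{1}{1448} = \frac{146977}{5230176}$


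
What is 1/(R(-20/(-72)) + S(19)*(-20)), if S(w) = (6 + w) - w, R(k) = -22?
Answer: -1/142 ≈ -0.0070423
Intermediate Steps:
S(w) = 6
1/(R(-20/(-72)) + S(19)*(-20)) = 1/(-22 + 6*(-20)) = 1/(-22 - 120) = 1/(-142) = -1/142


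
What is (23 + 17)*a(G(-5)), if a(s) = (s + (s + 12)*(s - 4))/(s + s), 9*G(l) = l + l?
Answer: 9196/9 ≈ 1021.8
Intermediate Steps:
G(l) = 2*l/9 (G(l) = (l + l)/9 = (2*l)/9 = 2*l/9)
a(s) = (s + (-4 + s)*(12 + s))/(2*s) (a(s) = (s + (12 + s)*(-4 + s))/((2*s)) = (s + (-4 + s)*(12 + s))*(1/(2*s)) = (s + (-4 + s)*(12 + s))/(2*s))
(23 + 17)*a(G(-5)) = (23 + 17)*((-48 + ((2/9)*(-5))*(9 + (2/9)*(-5)))/(2*(((2/9)*(-5))))) = 40*((-48 - 10*(9 - 10/9)/9)/(2*(-10/9))) = 40*((1/2)*(-9/10)*(-48 - 10/9*71/9)) = 40*((1/2)*(-9/10)*(-48 - 710/81)) = 40*((1/2)*(-9/10)*(-4598/81)) = 40*(2299/90) = 9196/9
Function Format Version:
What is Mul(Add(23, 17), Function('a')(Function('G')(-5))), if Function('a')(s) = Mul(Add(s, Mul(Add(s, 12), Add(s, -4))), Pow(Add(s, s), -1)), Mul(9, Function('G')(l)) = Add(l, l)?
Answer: Rational(9196, 9) ≈ 1021.8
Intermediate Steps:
Function('G')(l) = Mul(Rational(2, 9), l) (Function('G')(l) = Mul(Rational(1, 9), Add(l, l)) = Mul(Rational(1, 9), Mul(2, l)) = Mul(Rational(2, 9), l))
Function('a')(s) = Mul(Rational(1, 2), Pow(s, -1), Add(s, Mul(Add(-4, s), Add(12, s)))) (Function('a')(s) = Mul(Add(s, Mul(Add(12, s), Add(-4, s))), Pow(Mul(2, s), -1)) = Mul(Add(s, Mul(Add(-4, s), Add(12, s))), Mul(Rational(1, 2), Pow(s, -1))) = Mul(Rational(1, 2), Pow(s, -1), Add(s, Mul(Add(-4, s), Add(12, s)))))
Mul(Add(23, 17), Function('a')(Function('G')(-5))) = Mul(Add(23, 17), Mul(Rational(1, 2), Pow(Mul(Rational(2, 9), -5), -1), Add(-48, Mul(Mul(Rational(2, 9), -5), Add(9, Mul(Rational(2, 9), -5)))))) = Mul(40, Mul(Rational(1, 2), Pow(Rational(-10, 9), -1), Add(-48, Mul(Rational(-10, 9), Add(9, Rational(-10, 9)))))) = Mul(40, Mul(Rational(1, 2), Rational(-9, 10), Add(-48, Mul(Rational(-10, 9), Rational(71, 9))))) = Mul(40, Mul(Rational(1, 2), Rational(-9, 10), Add(-48, Rational(-710, 81)))) = Mul(40, Mul(Rational(1, 2), Rational(-9, 10), Rational(-4598, 81))) = Mul(40, Rational(2299, 90)) = Rational(9196, 9)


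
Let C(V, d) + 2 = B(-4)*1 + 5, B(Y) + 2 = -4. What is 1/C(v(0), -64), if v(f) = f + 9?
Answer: -⅓ ≈ -0.33333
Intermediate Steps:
B(Y) = -6 (B(Y) = -2 - 4 = -6)
v(f) = 9 + f
C(V, d) = -3 (C(V, d) = -2 + (-6*1 + 5) = -2 + (-6 + 5) = -2 - 1 = -3)
1/C(v(0), -64) = 1/(-3) = -⅓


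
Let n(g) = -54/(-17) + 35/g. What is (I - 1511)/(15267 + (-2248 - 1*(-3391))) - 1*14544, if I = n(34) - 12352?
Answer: -8115150559/557940 ≈ -14545.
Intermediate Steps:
n(g) = 54/17 + 35/g (n(g) = -54*(-1/17) + 35/g = 54/17 + 35/g)
I = -419825/34 (I = (54/17 + 35/34) - 12352 = 143/34 - 12352 = -419825/34 ≈ -12348.)
(I - 1511)/(15267 + (-2248 - 1*(-3391))) - 1*14544 = (-419825/34 - 1511)/(15267 + (-2248 - 1*(-3391))) - 1*14544 = -471199/(34*(15267 + (-2248 + 3391))) - 14544 = -471199/(34*(15267 + 1143)) - 14544 = -471199/34/16410 - 14544 = -471199/34*1/16410 - 14544 = -471199/557940 - 14544 = -8115150559/557940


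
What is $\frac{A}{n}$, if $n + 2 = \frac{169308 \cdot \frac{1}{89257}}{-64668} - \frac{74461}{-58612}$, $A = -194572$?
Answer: $\frac{5485514322393524272}{20570085380107} \approx 2.6667 \cdot 10^{5}$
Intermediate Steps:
$n = - \frac{20570085380107}{28192722089476}$ ($n = -2 + \left(\frac{169308 \cdot \frac{1}{89257}}{-64668} - \frac{74461}{-58612}\right) = -2 + \left(169308 \cdot \frac{1}{89257} \left(- \frac{1}{64668}\right) - - \frac{74461}{58612}\right) = -2 + \left(\frac{169308}{89257} \left(- \frac{1}{64668}\right) + \frac{74461}{58612}\right) = -2 + \left(- \frac{14109}{481005973} + \frac{74461}{58612}\right) = -2 + \frac{35815358798845}{28192722089476} = - \frac{20570085380107}{28192722089476} \approx -0.72962$)
$\frac{A}{n} = - \frac{194572}{- \frac{20570085380107}{28192722089476}} = \left(-194572\right) \left(- \frac{28192722089476}{20570085380107}\right) = \frac{5485514322393524272}{20570085380107}$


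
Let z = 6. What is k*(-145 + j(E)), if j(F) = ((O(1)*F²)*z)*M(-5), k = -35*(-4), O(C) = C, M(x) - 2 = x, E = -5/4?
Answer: -48475/2 ≈ -24238.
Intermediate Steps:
E = -5/4 (E = -5*¼ = -5/4 ≈ -1.2500)
M(x) = 2 + x
k = 140
j(F) = -18*F² (j(F) = ((1*F²)*6)*(2 - 5) = (F²*6)*(-3) = (6*F²)*(-3) = -18*F²)
k*(-145 + j(E)) = 140*(-145 - 18*(-5/4)²) = 140*(-145 - 18*25/16) = 140*(-145 - 225/8) = 140*(-1385/8) = -48475/2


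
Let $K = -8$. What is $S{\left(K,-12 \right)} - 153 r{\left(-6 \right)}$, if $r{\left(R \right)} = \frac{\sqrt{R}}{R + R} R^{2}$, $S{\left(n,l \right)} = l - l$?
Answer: $459 i \sqrt{6} \approx 1124.3 i$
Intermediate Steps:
$S{\left(n,l \right)} = 0$
$r{\left(R \right)} = \frac{R^{\frac{3}{2}}}{2}$ ($r{\left(R \right)} = \frac{\sqrt{R}}{2 R} R^{2} = \frac{1}{2 R} \sqrt{R} R^{2} = \frac{1}{2 \sqrt{R}} R^{2} = \frac{R^{\frac{3}{2}}}{2}$)
$S{\left(K,-12 \right)} - 153 r{\left(-6 \right)} = 0 - 153 \frac{\left(-6\right)^{\frac{3}{2}}}{2} = 0 - 153 \frac{\left(-6\right) i \sqrt{6}}{2} = 0 - 153 \left(- 3 i \sqrt{6}\right) = 0 + 459 i \sqrt{6} = 459 i \sqrt{6}$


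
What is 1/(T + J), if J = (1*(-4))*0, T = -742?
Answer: -1/742 ≈ -0.0013477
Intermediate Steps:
J = 0 (J = -4*0 = 0)
1/(T + J) = 1/(-742 + 0) = 1/(-742) = -1/742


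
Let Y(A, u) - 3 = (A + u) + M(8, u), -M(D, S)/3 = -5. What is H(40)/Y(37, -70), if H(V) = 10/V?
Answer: -1/60 ≈ -0.016667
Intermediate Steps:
M(D, S) = 15 (M(D, S) = -3*(-5) = 15)
Y(A, u) = 18 + A + u (Y(A, u) = 3 + ((A + u) + 15) = 3 + (15 + A + u) = 18 + A + u)
H(40)/Y(37, -70) = (10/40)/(18 + 37 - 70) = (10*(1/40))/(-15) = (¼)*(-1/15) = -1/60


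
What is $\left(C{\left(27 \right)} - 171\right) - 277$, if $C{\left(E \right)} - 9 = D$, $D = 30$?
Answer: $-409$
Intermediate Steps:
$C{\left(E \right)} = 39$ ($C{\left(E \right)} = 9 + 30 = 39$)
$\left(C{\left(27 \right)} - 171\right) - 277 = \left(39 - 171\right) - 277 = -132 - 277 = -409$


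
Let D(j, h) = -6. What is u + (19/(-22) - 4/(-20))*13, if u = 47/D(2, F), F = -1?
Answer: -2716/165 ≈ -16.461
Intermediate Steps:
u = -47/6 (u = 47/(-6) = 47*(-1/6) = -47/6 ≈ -7.8333)
u + (19/(-22) - 4/(-20))*13 = -47/6 + (19/(-22) - 4/(-20))*13 = -47/6 + (19*(-1/22) - 4*(-1/20))*13 = -47/6 + (-19/22 + 1/5)*13 = -47/6 - 73/110*13 = -47/6 - 949/110 = -2716/165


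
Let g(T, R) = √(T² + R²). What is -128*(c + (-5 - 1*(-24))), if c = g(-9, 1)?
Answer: -2432 - 128*√82 ≈ -3591.1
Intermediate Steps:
g(T, R) = √(R² + T²)
c = √82 (c = √(1² + (-9)²) = √(1 + 81) = √82 ≈ 9.0554)
-128*(c + (-5 - 1*(-24))) = -128*(√82 + (-5 - 1*(-24))) = -128*(√82 + (-5 + 24)) = -128*(√82 + 19) = -128*(19 + √82) = -2432 - 128*√82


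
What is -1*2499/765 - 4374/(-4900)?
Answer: -17449/7350 ≈ -2.3740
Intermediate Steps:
-1*2499/765 - 4374/(-4900) = -2499*1/765 - 4374*(-1/4900) = -49/15 + 2187/2450 = -17449/7350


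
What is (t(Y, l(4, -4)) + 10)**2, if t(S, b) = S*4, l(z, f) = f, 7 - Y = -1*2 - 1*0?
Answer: 2116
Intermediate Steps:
Y = 9 (Y = 7 - (-1*2 - 1*0) = 7 - (-2 + 0) = 7 - 1*(-2) = 7 + 2 = 9)
t(S, b) = 4*S
(t(Y, l(4, -4)) + 10)**2 = (4*9 + 10)**2 = (36 + 10)**2 = 46**2 = 2116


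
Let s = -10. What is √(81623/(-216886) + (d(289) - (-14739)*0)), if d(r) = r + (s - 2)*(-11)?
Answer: 13*√117076581002/216886 ≈ 20.509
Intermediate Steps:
d(r) = 132 + r (d(r) = r + (-10 - 2)*(-11) = r - 12*(-11) = r + 132 = 132 + r)
√(81623/(-216886) + (d(289) - (-14739)*0)) = √(81623/(-216886) + ((132 + 289) - (-14739)*0)) = √(81623*(-1/216886) + (421 - 1*0)) = √(-81623/216886 + (421 + 0)) = √(-81623/216886 + 421) = √(91227383/216886) = 13*√117076581002/216886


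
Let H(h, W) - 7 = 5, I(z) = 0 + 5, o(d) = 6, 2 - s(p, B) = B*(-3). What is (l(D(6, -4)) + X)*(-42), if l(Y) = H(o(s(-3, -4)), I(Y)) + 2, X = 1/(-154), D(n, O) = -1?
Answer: -6465/11 ≈ -587.73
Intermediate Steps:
s(p, B) = 2 + 3*B (s(p, B) = 2 - B*(-3) = 2 - (-3)*B = 2 + 3*B)
I(z) = 5
H(h, W) = 12 (H(h, W) = 7 + 5 = 12)
X = -1/154 ≈ -0.0064935
l(Y) = 14 (l(Y) = 12 + 2 = 14)
(l(D(6, -4)) + X)*(-42) = (14 - 1/154)*(-42) = (2155/154)*(-42) = -6465/11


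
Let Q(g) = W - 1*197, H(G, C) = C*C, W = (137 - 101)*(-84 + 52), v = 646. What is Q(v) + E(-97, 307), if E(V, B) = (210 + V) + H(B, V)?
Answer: 8173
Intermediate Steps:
W = -1152 (W = 36*(-32) = -1152)
H(G, C) = C²
E(V, B) = 210 + V + V² (E(V, B) = (210 + V) + V² = 210 + V + V²)
Q(g) = -1349 (Q(g) = -1152 - 1*197 = -1152 - 197 = -1349)
Q(v) + E(-97, 307) = -1349 + (210 - 97 + (-97)²) = -1349 + (210 - 97 + 9409) = -1349 + 9522 = 8173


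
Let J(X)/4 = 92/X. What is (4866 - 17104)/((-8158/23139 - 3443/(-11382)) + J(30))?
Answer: -5371831305540/5362436483 ≈ -1001.8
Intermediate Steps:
J(X) = 368/X (J(X) = 4*(92/X) = 368/X)
(4866 - 17104)/((-8158/23139 - 3443/(-11382)) + J(30)) = (4866 - 17104)/((-8158/23139 - 3443/(-11382)) + 368/30) = -12238/((-8158*1/23139 - 3443*(-1/11382)) + 368*(1/30)) = -12238/((-8158/23139 + 3443/11382) + 184/15) = -12238/(-4395593/87789366 + 184/15) = -12238/5362436483/438946830 = -12238*438946830/5362436483 = -5371831305540/5362436483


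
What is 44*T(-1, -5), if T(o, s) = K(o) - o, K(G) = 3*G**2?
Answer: 176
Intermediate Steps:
T(o, s) = -o + 3*o**2 (T(o, s) = 3*o**2 - o = -o + 3*o**2)
44*T(-1, -5) = 44*(-(-1 + 3*(-1))) = 44*(-(-1 - 3)) = 44*(-1*(-4)) = 44*4 = 176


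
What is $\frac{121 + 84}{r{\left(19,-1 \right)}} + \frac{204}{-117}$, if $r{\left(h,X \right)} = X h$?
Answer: $- \frac{9287}{741} \approx -12.533$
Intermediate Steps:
$\frac{121 + 84}{r{\left(19,-1 \right)}} + \frac{204}{-117} = \frac{121 + 84}{\left(-1\right) 19} + \frac{204}{-117} = \frac{205}{-19} + 204 \left(- \frac{1}{117}\right) = 205 \left(- \frac{1}{19}\right) - \frac{68}{39} = - \frac{205}{19} - \frac{68}{39} = - \frac{9287}{741}$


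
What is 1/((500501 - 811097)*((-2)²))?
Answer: -1/1242384 ≈ -8.0490e-7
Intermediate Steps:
1/((500501 - 811097)*((-2)²)) = 1/(-310596*4) = -1/310596*¼ = -1/1242384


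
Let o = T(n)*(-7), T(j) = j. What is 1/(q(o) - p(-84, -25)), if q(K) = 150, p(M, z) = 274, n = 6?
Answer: -1/124 ≈ -0.0080645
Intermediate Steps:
o = -42 (o = 6*(-7) = -42)
1/(q(o) - p(-84, -25)) = 1/(150 - 1*274) = 1/(150 - 274) = 1/(-124) = -1/124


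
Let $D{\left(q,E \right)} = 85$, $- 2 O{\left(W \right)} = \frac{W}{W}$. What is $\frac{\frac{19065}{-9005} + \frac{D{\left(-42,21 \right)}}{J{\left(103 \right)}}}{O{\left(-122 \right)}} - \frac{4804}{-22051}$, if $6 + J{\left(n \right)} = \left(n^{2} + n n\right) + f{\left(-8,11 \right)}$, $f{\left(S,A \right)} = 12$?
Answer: $\frac{1872963135825}{421443386812} \approx 4.4442$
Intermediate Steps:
$O{\left(W \right)} = - \frac{1}{2}$ ($O{\left(W \right)} = - \frac{W \frac{1}{W}}{2} = \left(- \frac{1}{2}\right) 1 = - \frac{1}{2}$)
$J{\left(n \right)} = 6 + 2 n^{2}$ ($J{\left(n \right)} = -6 + \left(\left(n^{2} + n n\right) + 12\right) = -6 + \left(\left(n^{2} + n^{2}\right) + 12\right) = -6 + \left(2 n^{2} + 12\right) = -6 + \left(12 + 2 n^{2}\right) = 6 + 2 n^{2}$)
$\frac{\frac{19065}{-9005} + \frac{D{\left(-42,21 \right)}}{J{\left(103 \right)}}}{O{\left(-122 \right)}} - \frac{4804}{-22051} = \frac{\frac{19065}{-9005} + \frac{85}{6 + 2 \cdot 103^{2}}}{- \frac{1}{2}} - \frac{4804}{-22051} = \left(19065 \left(- \frac{1}{9005}\right) + \frac{85}{6 + 2 \cdot 10609}\right) \left(-2\right) - - \frac{4804}{22051} = \left(- \frac{3813}{1801} + \frac{85}{6 + 21218}\right) \left(-2\right) + \frac{4804}{22051} = \left(- \frac{3813}{1801} + \frac{85}{21224}\right) \left(-2\right) + \frac{4804}{22051} = \left(- \frac{80774027}{38224424}\right) \left(-2\right) + \frac{4804}{22051} = \frac{80774027}{19112212} + \frac{4804}{22051} = \frac{1872963135825}{421443386812}$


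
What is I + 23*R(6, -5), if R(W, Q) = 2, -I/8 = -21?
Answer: 214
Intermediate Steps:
I = 168 (I = -8*(-21) = 168)
I + 23*R(6, -5) = 168 + 23*2 = 168 + 46 = 214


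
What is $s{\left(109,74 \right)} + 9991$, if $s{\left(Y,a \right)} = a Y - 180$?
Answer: $17877$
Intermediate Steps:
$s{\left(Y,a \right)} = -180 + Y a$ ($s{\left(Y,a \right)} = Y a - 180 = -180 + Y a$)
$s{\left(109,74 \right)} + 9991 = \left(-180 + 109 \cdot 74\right) + 9991 = \left(-180 + 8066\right) + 9991 = 7886 + 9991 = 17877$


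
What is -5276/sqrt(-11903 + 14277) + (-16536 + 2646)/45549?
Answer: -4630/15183 - 2638*sqrt(2374)/1187 ≈ -108.59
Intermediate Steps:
-5276/sqrt(-11903 + 14277) + (-16536 + 2646)/45549 = -5276*sqrt(2374)/2374 - 13890*1/45549 = -2638*sqrt(2374)/1187 - 4630/15183 = -4630/15183 - 2638*sqrt(2374)/1187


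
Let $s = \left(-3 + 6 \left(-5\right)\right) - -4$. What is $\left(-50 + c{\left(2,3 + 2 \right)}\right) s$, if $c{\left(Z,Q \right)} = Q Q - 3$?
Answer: $812$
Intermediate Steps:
$c{\left(Z,Q \right)} = -3 + Q^{2}$ ($c{\left(Z,Q \right)} = Q^{2} - 3 = -3 + Q^{2}$)
$s = -29$ ($s = \left(-3 - 30\right) + 4 = -33 + 4 = -29$)
$\left(-50 + c{\left(2,3 + 2 \right)}\right) s = \left(-50 - \left(3 - \left(3 + 2\right)^{2}\right)\right) \left(-29\right) = \left(-50 - \left(3 - 5^{2}\right)\right) \left(-29\right) = \left(-50 + \left(-3 + 25\right)\right) \left(-29\right) = \left(-50 + 22\right) \left(-29\right) = \left(-28\right) \left(-29\right) = 812$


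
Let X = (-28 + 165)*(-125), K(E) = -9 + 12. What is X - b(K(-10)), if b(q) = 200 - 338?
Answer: -16987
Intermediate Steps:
K(E) = 3
b(q) = -138
X = -17125 (X = 137*(-125) = -17125)
X - b(K(-10)) = -17125 - 1*(-138) = -17125 + 138 = -16987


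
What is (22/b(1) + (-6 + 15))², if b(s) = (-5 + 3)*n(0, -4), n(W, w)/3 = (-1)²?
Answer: 256/9 ≈ 28.444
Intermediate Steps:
n(W, w) = 3 (n(W, w) = 3*(-1)² = 3*1 = 3)
b(s) = -6 (b(s) = (-5 + 3)*3 = -2*3 = -6)
(22/b(1) + (-6 + 15))² = (22/(-6) + (-6 + 15))² = (22*(-⅙) + 9)² = (-11/3 + 9)² = (16/3)² = 256/9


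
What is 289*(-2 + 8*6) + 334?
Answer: 13628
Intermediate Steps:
289*(-2 + 8*6) + 334 = 289*(-2 + 48) + 334 = 289*46 + 334 = 13294 + 334 = 13628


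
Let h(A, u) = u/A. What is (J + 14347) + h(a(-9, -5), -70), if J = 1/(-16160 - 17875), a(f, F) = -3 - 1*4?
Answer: 488640494/34035 ≈ 14357.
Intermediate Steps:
a(f, F) = -7 (a(f, F) = -3 - 4 = -7)
J = -1/34035 (J = 1/(-34035) = -1/34035 ≈ -2.9382e-5)
(J + 14347) + h(a(-9, -5), -70) = (-1/34035 + 14347) - 70/(-7) = 488300144/34035 - 70*(-1/7) = 488300144/34035 + 10 = 488640494/34035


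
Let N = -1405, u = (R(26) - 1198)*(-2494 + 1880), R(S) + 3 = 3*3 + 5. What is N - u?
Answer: -730223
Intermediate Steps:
R(S) = 11 (R(S) = -3 + (3*3 + 5) = -3 + (9 + 5) = -3 + 14 = 11)
u = 728818 (u = (11 - 1198)*(-2494 + 1880) = -1187*(-614) = 728818)
N - u = -1405 - 1*728818 = -1405 - 728818 = -730223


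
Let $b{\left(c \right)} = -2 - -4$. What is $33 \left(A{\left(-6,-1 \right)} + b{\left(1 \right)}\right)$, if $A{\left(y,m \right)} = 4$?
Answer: $198$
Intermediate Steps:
$b{\left(c \right)} = 2$ ($b{\left(c \right)} = -2 + 4 = 2$)
$33 \left(A{\left(-6,-1 \right)} + b{\left(1 \right)}\right) = 33 \left(4 + 2\right) = 33 \cdot 6 = 198$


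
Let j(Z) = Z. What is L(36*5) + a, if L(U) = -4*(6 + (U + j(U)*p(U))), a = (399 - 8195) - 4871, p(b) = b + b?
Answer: -272611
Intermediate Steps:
p(b) = 2*b
a = -12667 (a = -7796 - 4871 = -12667)
L(U) = -24 - 8*U**2 - 4*U (L(U) = -4*(6 + (U + U*(2*U))) = -4*(6 + (U + 2*U**2)) = -4*(6 + U + 2*U**2) = -24 - 8*U**2 - 4*U)
L(36*5) + a = (-24 - 8*(36*5)**2 - 144*5) - 12667 = (-24 - 8*180**2 - 4*180) - 12667 = (-24 - 8*32400 - 720) - 12667 = (-24 - 259200 - 720) - 12667 = -259944 - 12667 = -272611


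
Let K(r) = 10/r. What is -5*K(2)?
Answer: -25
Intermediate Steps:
-5*K(2) = -50/2 = -5*5 = -25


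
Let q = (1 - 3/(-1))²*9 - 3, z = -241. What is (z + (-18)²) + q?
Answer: 224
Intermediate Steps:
q = 141 (q = (1 - 3*(-1))²*9 - 3 = (1 + 3)²*9 - 3 = 4²*9 - 3 = 16*9 - 3 = 144 - 3 = 141)
(z + (-18)²) + q = (-241 + (-18)²) + 141 = (-241 + 324) + 141 = 83 + 141 = 224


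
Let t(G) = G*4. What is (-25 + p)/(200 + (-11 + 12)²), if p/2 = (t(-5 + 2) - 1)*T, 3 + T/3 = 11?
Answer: -649/201 ≈ -3.2289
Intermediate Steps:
T = 24 (T = -9 + 3*11 = -9 + 33 = 24)
t(G) = 4*G
p = -624 (p = 2*((4*(-5 + 2) - 1)*24) = 2*((4*(-3) - 1)*24) = 2*((-12 - 1)*24) = 2*(-13*24) = 2*(-312) = -624)
(-25 + p)/(200 + (-11 + 12)²) = (-25 - 624)/(200 + (-11 + 12)²) = -649/(200 + 1²) = -649/(200 + 1) = -649/201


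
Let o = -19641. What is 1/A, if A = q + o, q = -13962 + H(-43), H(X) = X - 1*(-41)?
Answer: -1/33605 ≈ -2.9757e-5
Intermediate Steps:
H(X) = 41 + X (H(X) = X + 41 = 41 + X)
q = -13964 (q = -13962 + (41 - 43) = -13962 - 2 = -13964)
A = -33605 (A = -13964 - 19641 = -33605)
1/A = 1/(-33605) = -1/33605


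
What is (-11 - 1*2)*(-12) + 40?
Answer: 196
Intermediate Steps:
(-11 - 1*2)*(-12) + 40 = (-11 - 2)*(-12) + 40 = -13*(-12) + 40 = 156 + 40 = 196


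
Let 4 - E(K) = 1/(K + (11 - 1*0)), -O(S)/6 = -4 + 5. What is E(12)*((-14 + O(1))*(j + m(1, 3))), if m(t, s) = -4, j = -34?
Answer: 69160/23 ≈ 3007.0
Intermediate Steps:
O(S) = -6 (O(S) = -6*(-4 + 5) = -6*1 = -6)
E(K) = 4 - 1/(11 + K) (E(K) = 4 - 1/(K + (11 - 1*0)) = 4 - 1/(K + (11 + 0)) = 4 - 1/(K + 11) = 4 - 1/(11 + K))
E(12)*((-14 + O(1))*(j + m(1, 3))) = ((43 + 4*12)/(11 + 12))*((-14 - 6)*(-34 - 4)) = ((43 + 48)/23)*(-20*(-38)) = ((1/23)*91)*760 = (91/23)*760 = 69160/23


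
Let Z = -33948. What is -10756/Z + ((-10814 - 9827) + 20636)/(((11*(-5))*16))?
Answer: 481751/1493712 ≈ 0.32252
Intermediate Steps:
-10756/Z + ((-10814 - 9827) + 20636)/(((11*(-5))*16)) = -10756/(-33948) + ((-10814 - 9827) + 20636)/(((11*(-5))*16)) = -10756*(-1/33948) + (-20641 + 20636)/((-55*16)) = 2689/8487 - 5/(-880) = 2689/8487 - 5*(-1/880) = 2689/8487 + 1/176 = 481751/1493712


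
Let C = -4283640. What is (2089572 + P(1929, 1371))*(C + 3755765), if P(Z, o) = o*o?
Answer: -2095248312375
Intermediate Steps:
P(Z, o) = o²
(2089572 + P(1929, 1371))*(C + 3755765) = (2089572 + 1371²)*(-4283640 + 3755765) = (2089572 + 1879641)*(-527875) = 3969213*(-527875) = -2095248312375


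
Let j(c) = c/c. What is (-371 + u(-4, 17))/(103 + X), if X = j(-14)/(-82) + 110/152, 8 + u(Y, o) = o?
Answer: -1127992/323165 ≈ -3.4905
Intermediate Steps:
j(c) = 1
u(Y, o) = -8 + o
X = 2217/3116 (X = 1/(-82) + 110/152 = 1*(-1/82) + 110*(1/152) = -1/82 + 55/76 = 2217/3116 ≈ 0.71149)
(-371 + u(-4, 17))/(103 + X) = (-371 + (-8 + 17))/(103 + 2217/3116) = (-371 + 9)/(323165/3116) = -362*3116/323165 = -1127992/323165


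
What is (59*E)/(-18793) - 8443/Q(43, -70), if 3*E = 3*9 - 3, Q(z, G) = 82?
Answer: -158708003/1541026 ≈ -102.99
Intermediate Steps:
E = 8 (E = (3*9 - 3)/3 = (27 - 3)/3 = (⅓)*24 = 8)
(59*E)/(-18793) - 8443/Q(43, -70) = (59*8)/(-18793) - 8443/82 = 472*(-1/18793) - 8443*1/82 = -472/18793 - 8443/82 = -158708003/1541026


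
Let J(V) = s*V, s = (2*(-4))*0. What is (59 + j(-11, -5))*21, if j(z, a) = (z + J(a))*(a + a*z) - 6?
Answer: -10437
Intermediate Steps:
s = 0 (s = -8*0 = 0)
J(V) = 0 (J(V) = 0*V = 0)
j(z, a) = -6 + z*(a + a*z) (j(z, a) = (z + 0)*(a + a*z) - 6 = z*(a + a*z) - 6 = -6 + z*(a + a*z))
(59 + j(-11, -5))*21 = (59 + (-6 - 5*(-11) - 5*(-11)²))*21 = (59 + (-6 + 55 - 5*121))*21 = (59 + (-6 + 55 - 605))*21 = (59 - 556)*21 = -497*21 = -10437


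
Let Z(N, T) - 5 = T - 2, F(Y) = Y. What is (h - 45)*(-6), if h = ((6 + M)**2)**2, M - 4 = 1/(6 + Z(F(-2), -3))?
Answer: -13787521/216 ≈ -63831.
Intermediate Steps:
Z(N, T) = 3 + T (Z(N, T) = 5 + (T - 2) = 5 + (-2 + T) = 3 + T)
M = 25/6 (M = 4 + 1/(6 + (3 - 3)) = 4 + 1/(6 + 0) = 4 + 1/6 = 25/6 ≈ 4.1667)
h = 13845841/1296 (h = ((6 + 25/6)**2)**2 = ((61/6)**2)**2 = (3721/36)**2 = 13845841/1296 ≈ 10684.)
(h - 45)*(-6) = (13845841/1296 - 45)*(-6) = (13787521/1296)*(-6) = -13787521/216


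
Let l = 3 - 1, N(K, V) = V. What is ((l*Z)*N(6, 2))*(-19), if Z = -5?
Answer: 380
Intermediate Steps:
l = 2
((l*Z)*N(6, 2))*(-19) = ((2*(-5))*2)*(-19) = -10*2*(-19) = -20*(-19) = 380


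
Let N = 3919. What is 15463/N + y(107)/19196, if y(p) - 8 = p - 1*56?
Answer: 297058969/75229124 ≈ 3.9487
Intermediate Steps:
y(p) = -48 + p (y(p) = 8 + (p - 1*56) = 8 + (p - 56) = 8 + (-56 + p) = -48 + p)
15463/N + y(107)/19196 = 15463/3919 + (-48 + 107)/19196 = 15463*(1/3919) + 59*(1/19196) = 15463/3919 + 59/19196 = 297058969/75229124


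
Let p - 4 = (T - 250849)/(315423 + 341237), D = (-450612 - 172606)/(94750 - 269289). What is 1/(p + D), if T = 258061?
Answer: 28653194935/217238056527 ≈ 0.13190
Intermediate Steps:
D = 623218/174539 (D = -623218/(-174539) = -623218*(-1/174539) = 623218/174539 ≈ 3.5707)
p = 658463/164165 (p = 4 + (258061 - 250849)/(315423 + 341237) = 4 + 7212/656660 = 4 + 7212*(1/656660) = 4 + 1803/164165 = 658463/164165 ≈ 4.0110)
1/(p + D) = 1/(658463/164165 + 623218/174539) = 1/(217238056527/28653194935) = 28653194935/217238056527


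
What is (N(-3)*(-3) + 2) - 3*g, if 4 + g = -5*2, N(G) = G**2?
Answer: 17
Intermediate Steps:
g = -14 (g = -4 - 5*2 = -4 - 10 = -14)
(N(-3)*(-3) + 2) - 3*g = ((-3)**2*(-3) + 2) - 3*(-14) = (9*(-3) + 2) + 42 = (-27 + 2) + 42 = -25 + 42 = 17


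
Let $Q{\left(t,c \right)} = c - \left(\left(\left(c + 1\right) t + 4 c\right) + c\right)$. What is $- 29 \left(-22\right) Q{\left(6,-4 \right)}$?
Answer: $21692$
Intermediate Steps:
$Q{\left(t,c \right)} = - 4 c - t \left(1 + c\right)$ ($Q{\left(t,c \right)} = c - \left(\left(\left(1 + c\right) t + 4 c\right) + c\right) = c - \left(\left(t \left(1 + c\right) + 4 c\right) + c\right) = c - \left(\left(4 c + t \left(1 + c\right)\right) + c\right) = c - \left(5 c + t \left(1 + c\right)\right) = - 4 c - t \left(1 + c\right)$)
$- 29 \left(-22\right) Q{\left(6,-4 \right)} = - 29 \left(-22\right) \left(\left(-1\right) 6 - -16 - \left(-4\right) 6\right) = - \left(-638\right) \left(-6 + 16 + 24\right) = - \left(-638\right) 34 = \left(-1\right) \left(-21692\right) = 21692$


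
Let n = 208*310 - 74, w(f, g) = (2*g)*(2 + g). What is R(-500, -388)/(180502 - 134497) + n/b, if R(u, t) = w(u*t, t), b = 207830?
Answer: 6521556491/956121915 ≈ 6.8208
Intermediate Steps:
w(f, g) = 2*g*(2 + g)
R(u, t) = 2*t*(2 + t)
n = 64406 (n = 64480 - 74 = 64406)
R(-500, -388)/(180502 - 134497) + n/b = (2*(-388)*(2 - 388))/(180502 - 134497) + 64406/207830 = (2*(-388)*(-386))/46005 + 64406*(1/207830) = 299536*(1/46005) + 32203/103915 = 299536/46005 + 32203/103915 = 6521556491/956121915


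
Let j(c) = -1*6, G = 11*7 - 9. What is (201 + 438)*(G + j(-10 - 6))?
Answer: 39618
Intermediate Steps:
G = 68 (G = 77 - 9 = 68)
j(c) = -6
(201 + 438)*(G + j(-10 - 6)) = (201 + 438)*(68 - 6) = 639*62 = 39618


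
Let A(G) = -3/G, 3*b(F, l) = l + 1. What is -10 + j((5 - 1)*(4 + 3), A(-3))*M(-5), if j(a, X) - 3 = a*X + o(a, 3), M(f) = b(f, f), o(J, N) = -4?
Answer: -46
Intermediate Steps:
b(F, l) = ⅓ + l/3 (b(F, l) = (l + 1)/3 = (1 + l)/3 = ⅓ + l/3)
M(f) = ⅓ + f/3
j(a, X) = -1 + X*a (j(a, X) = 3 + (a*X - 4) = 3 + (X*a - 4) = 3 + (-4 + X*a) = -1 + X*a)
-10 + j((5 - 1)*(4 + 3), A(-3))*M(-5) = -10 + (-1 + (-3/(-3))*((5 - 1)*(4 + 3)))*(⅓ + (⅓)*(-5)) = -10 + (-1 + (-3*(-⅓))*(4*7))*(⅓ - 5/3) = -10 + (-1 + 1*28)*(-4/3) = -10 + (-1 + 28)*(-4/3) = -10 + 27*(-4/3) = -10 - 36 = -46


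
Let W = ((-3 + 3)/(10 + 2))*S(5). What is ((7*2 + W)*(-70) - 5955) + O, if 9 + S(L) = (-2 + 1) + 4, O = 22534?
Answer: 15599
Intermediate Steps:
S(L) = -6 (S(L) = -9 + ((-2 + 1) + 4) = -9 + (-1 + 4) = -9 + 3 = -6)
W = 0 (W = ((-3 + 3)/(10 + 2))*(-6) = (0/12)*(-6) = (0*(1/12))*(-6) = 0*(-6) = 0)
((7*2 + W)*(-70) - 5955) + O = ((7*2 + 0)*(-70) - 5955) + 22534 = ((14 + 0)*(-70) - 5955) + 22534 = (14*(-70) - 5955) + 22534 = (-980 - 5955) + 22534 = -6935 + 22534 = 15599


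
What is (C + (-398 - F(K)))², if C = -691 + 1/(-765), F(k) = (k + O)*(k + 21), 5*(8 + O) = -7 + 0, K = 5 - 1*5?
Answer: 18609052225/23409 ≈ 7.9495e+5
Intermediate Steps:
K = 0 (K = 5 - 5 = 0)
O = -47/5 (O = -8 + (-7 + 0)/5 = -8 + (⅕)*(-7) = -8 - 7/5 = -47/5 ≈ -9.4000)
F(k) = (21 + k)*(-47/5 + k) (F(k) = (k - 47/5)*(k + 21) = (-47/5 + k)*(21 + k) = (21 + k)*(-47/5 + k))
C = -528616/765 (C = -691 - 1/765 = -528616/765 ≈ -691.00)
(C + (-398 - F(K)))² = (-528616/765 + (-398 - (-987/5 + 0² + (58/5)*0)))² = (-528616/765 + (-398 - (-987/5 + 0 + 0)))² = (-528616/765 + (-398 - 1*(-987/5)))² = (-528616/765 + (-398 + 987/5))² = (-528616/765 - 1003/5)² = (-136415/153)² = 18609052225/23409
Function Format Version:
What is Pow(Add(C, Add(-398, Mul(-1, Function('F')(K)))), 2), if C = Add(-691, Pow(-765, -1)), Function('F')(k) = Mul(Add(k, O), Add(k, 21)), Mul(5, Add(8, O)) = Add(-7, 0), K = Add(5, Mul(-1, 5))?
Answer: Rational(18609052225, 23409) ≈ 7.9495e+5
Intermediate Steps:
K = 0 (K = Add(5, -5) = 0)
O = Rational(-47, 5) (O = Add(-8, Mul(Rational(1, 5), Add(-7, 0))) = Add(-8, Mul(Rational(1, 5), -7)) = Add(-8, Rational(-7, 5)) = Rational(-47, 5) ≈ -9.4000)
Function('F')(k) = Mul(Add(21, k), Add(Rational(-47, 5), k)) (Function('F')(k) = Mul(Add(k, Rational(-47, 5)), Add(k, 21)) = Mul(Add(Rational(-47, 5), k), Add(21, k)) = Mul(Add(21, k), Add(Rational(-47, 5), k)))
C = Rational(-528616, 765) (C = Add(-691, Rational(-1, 765)) = Rational(-528616, 765) ≈ -691.00)
Pow(Add(C, Add(-398, Mul(-1, Function('F')(K)))), 2) = Pow(Add(Rational(-528616, 765), Add(-398, Mul(-1, Add(Rational(-987, 5), Pow(0, 2), Mul(Rational(58, 5), 0))))), 2) = Pow(Add(Rational(-528616, 765), Add(-398, Mul(-1, Add(Rational(-987, 5), 0, 0)))), 2) = Pow(Add(Rational(-528616, 765), Add(-398, Mul(-1, Rational(-987, 5)))), 2) = Pow(Add(Rational(-528616, 765), Add(-398, Rational(987, 5))), 2) = Pow(Add(Rational(-528616, 765), Rational(-1003, 5)), 2) = Pow(Rational(-136415, 153), 2) = Rational(18609052225, 23409)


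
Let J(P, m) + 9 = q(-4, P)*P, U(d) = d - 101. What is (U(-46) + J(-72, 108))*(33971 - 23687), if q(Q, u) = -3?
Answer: 617040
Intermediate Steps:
U(d) = -101 + d
J(P, m) = -9 - 3*P
(U(-46) + J(-72, 108))*(33971 - 23687) = ((-101 - 46) + (-9 - 3*(-72)))*(33971 - 23687) = (-147 + (-9 + 216))*10284 = (-147 + 207)*10284 = 60*10284 = 617040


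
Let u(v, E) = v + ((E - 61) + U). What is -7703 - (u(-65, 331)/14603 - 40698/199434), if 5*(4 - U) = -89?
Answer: -18694304273536/2426945585 ≈ -7702.8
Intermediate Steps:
U = 109/5 (U = 4 - ⅕*(-89) = 4 + 89/5 = 109/5 ≈ 21.800)
u(v, E) = -196/5 + E + v (u(v, E) = v + ((E - 61) + 109/5) = v + ((-61 + E) + 109/5) = v + (-196/5 + E) = -196/5 + E + v)
-7703 - (u(-65, 331)/14603 - 40698/199434) = -7703 - ((-196/5 + 331 - 65)/14603 - 40698/199434) = -7703 - ((1134/5)*(1/14603) - 40698*1/199434) = -7703 - (1134/73015 - 6783/33239) = -7703 - 1*(-457567719/2426945585) = -7703 + 457567719/2426945585 = -18694304273536/2426945585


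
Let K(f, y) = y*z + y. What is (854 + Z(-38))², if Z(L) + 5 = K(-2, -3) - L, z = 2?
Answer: 770884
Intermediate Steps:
K(f, y) = 3*y (K(f, y) = y*2 + y = 2*y + y = 3*y)
Z(L) = -14 - L (Z(L) = -5 + (3*(-3) - L) = -5 + (-9 - L) = -14 - L)
(854 + Z(-38))² = (854 + (-14 - 1*(-38)))² = (854 + (-14 + 38))² = (854 + 24)² = 878² = 770884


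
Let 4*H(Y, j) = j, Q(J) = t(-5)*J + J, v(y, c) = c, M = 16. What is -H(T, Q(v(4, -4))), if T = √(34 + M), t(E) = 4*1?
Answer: 5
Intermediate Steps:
t(E) = 4
Q(J) = 5*J (Q(J) = 4*J + J = 5*J)
T = 5*√2 (T = √(34 + 16) = √50 = 5*√2 ≈ 7.0711)
H(Y, j) = j/4
-H(T, Q(v(4, -4))) = -5*(-4)/4 = -(-20)/4 = -1*(-5) = 5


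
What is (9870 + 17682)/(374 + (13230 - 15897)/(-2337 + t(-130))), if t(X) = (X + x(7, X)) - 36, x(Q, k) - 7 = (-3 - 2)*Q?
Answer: 69734112/949261 ≈ 73.461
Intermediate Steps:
x(Q, k) = 7 - 5*Q (x(Q, k) = 7 + (-3 - 2)*Q = 7 - 5*Q)
t(X) = -64 + X (t(X) = (X + (7 - 5*7)) - 36 = (X + (7 - 35)) - 36 = (X - 28) - 36 = (-28 + X) - 36 = -64 + X)
(9870 + 17682)/(374 + (13230 - 15897)/(-2337 + t(-130))) = (9870 + 17682)/(374 + (13230 - 15897)/(-2337 + (-64 - 130))) = 27552/(374 - 2667/(-2337 - 194)) = 27552/(374 - 2667/(-2531)) = 27552/(374 - 2667*(-1/2531)) = 27552/(374 + 2667/2531) = 27552/(949261/2531) = 27552*(2531/949261) = 69734112/949261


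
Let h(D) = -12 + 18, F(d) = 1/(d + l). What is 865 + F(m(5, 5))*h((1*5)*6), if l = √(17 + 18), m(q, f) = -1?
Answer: 14708/17 + 3*√35/17 ≈ 866.22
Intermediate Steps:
l = √35 ≈ 5.9161
F(d) = 1/(d + √35)
h(D) = 6
865 + F(m(5, 5))*h((1*5)*6) = 865 + 6/(-1 + √35)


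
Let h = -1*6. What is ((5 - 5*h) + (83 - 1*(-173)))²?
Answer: 84681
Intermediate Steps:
h = -6
((5 - 5*h) + (83 - 1*(-173)))² = ((5 - 5*(-6)) + (83 - 1*(-173)))² = ((5 + 30) + (83 + 173))² = (35 + 256)² = 291² = 84681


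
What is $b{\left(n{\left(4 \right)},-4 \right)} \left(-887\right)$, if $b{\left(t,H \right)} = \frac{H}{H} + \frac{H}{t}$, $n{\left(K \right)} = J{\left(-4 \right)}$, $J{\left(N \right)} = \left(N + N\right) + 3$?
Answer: $- \frac{7983}{5} \approx -1596.6$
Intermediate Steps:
$J{\left(N \right)} = 3 + 2 N$ ($J{\left(N \right)} = 2 N + 3 = 3 + 2 N$)
$n{\left(K \right)} = -5$ ($n{\left(K \right)} = 3 + 2 \left(-4\right) = 3 - 8 = -5$)
$b{\left(t,H \right)} = 1 + \frac{H}{t}$
$b{\left(n{\left(4 \right)},-4 \right)} \left(-887\right) = \frac{-4 - 5}{-5} \left(-887\right) = \left(- \frac{1}{5}\right) \left(-9\right) \left(-887\right) = \frac{9}{5} \left(-887\right) = - \frac{7983}{5}$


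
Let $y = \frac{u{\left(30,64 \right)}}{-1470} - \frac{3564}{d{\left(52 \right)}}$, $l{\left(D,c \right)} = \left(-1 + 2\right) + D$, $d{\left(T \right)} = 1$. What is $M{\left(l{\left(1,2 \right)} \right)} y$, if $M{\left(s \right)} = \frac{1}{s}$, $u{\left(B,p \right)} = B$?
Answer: $- \frac{174637}{98} \approx -1782.0$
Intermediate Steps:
$l{\left(D,c \right)} = 1 + D$
$y = - \frac{174637}{49}$ ($y = \frac{30}{-1470} - \frac{3564}{1} = 30 \left(- \frac{1}{1470}\right) - 3564 = - \frac{1}{49} - 3564 = - \frac{174637}{49} \approx -3564.0$)
$M{\left(l{\left(1,2 \right)} \right)} y = \frac{1}{1 + 1} \left(- \frac{174637}{49}\right) = \frac{1}{2} \left(- \frac{174637}{49}\right) = - \frac{174637}{98}$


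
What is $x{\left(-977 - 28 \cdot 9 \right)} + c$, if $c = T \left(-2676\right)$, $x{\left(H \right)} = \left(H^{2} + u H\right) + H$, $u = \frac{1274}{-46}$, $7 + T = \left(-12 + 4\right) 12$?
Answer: $\frac{41834193}{23} \approx 1.8189 \cdot 10^{6}$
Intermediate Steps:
$T = -103$ ($T = -7 + \left(-12 + 4\right) 12 = -7 - 96 = -103$)
$u = - \frac{637}{23}$ ($u = 1274 \left(- \frac{1}{46}\right) = - \frac{637}{23} \approx -27.696$)
$x{\left(H \right)} = H^{2} - \frac{614 H}{23}$ ($x{\left(H \right)} = \left(H^{2} - \frac{637 H}{23}\right) + H = H^{2} - \frac{614 H}{23}$)
$c = 275628$ ($c = \left(-103\right) \left(-2676\right) = 275628$)
$x{\left(-977 - 28 \cdot 9 \right)} + c = \frac{\left(-977 - 28 \cdot 9\right) \left(-614 + 23 \left(-977 - 28 \cdot 9\right)\right)}{23} + 275628 = \frac{\left(-977 - 252\right) \left(-614 + 23 \left(-977 - 252\right)\right)}{23} + 275628 = \frac{1}{23} \left(-1229\right) \left(-614 + 23 \left(-1229\right)\right) + 275628 = \frac{1}{23} \left(-1229\right) \left(-614 - 28267\right) + 275628 = \frac{1}{23} \left(-1229\right) \left(-28881\right) + 275628 = \frac{35494749}{23} + 275628 = \frac{41834193}{23}$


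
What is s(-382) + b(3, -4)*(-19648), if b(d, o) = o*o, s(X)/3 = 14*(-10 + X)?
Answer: -330832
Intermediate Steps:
s(X) = -420 + 42*X (s(X) = 3*(14*(-10 + X)) = 3*(-140 + 14*X) = -420 + 42*X)
b(d, o) = o**2
s(-382) + b(3, -4)*(-19648) = (-420 + 42*(-382)) + (-4)**2*(-19648) = (-420 - 16044) + 16*(-19648) = -16464 - 314368 = -330832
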